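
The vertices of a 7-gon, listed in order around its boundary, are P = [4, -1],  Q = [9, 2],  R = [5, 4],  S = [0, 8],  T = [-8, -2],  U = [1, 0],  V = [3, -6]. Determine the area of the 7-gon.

Σ = (17) + (26) + (40) + (64) + (2) + (-6) + (21) = 164
Area = |Σ|/2 = 82.

82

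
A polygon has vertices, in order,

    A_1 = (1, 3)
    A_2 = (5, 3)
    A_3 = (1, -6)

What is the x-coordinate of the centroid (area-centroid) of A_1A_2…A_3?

Apply the shoelace (surveyor's) formula. First the cross-terms c_i = x_i·y_{i+1} − x_{i+1}·y_i:
  -12, -33, 9  ⇒  2A = -36, A = -18.
Then Σ (x_i + x_{i+1})·c_i = -252, so x̄ = -252 / (6·(-18)) = 7/3.

7/3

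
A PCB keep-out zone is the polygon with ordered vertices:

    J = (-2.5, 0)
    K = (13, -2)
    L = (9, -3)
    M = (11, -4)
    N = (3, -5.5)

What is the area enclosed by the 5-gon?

Apply the surveyor's formula: 2A = Σ (x_i·y_{i+1} − x_{i+1}·y_i), indices taken mod 5.
J→K: (-2.5)(-2) − (13)(0) = 5
K→L: (13)(-3) − (9)(-2) = -21
L→M: (9)(-4) − (11)(-3) = -3
M→N: (11)(-5.5) − (3)(-4) = -48.5
N→J: (3)(0) − (-2.5)(-5.5) = -13.75
Σ = -81.25
Area = |Σ|/2 = 40.625.

40.625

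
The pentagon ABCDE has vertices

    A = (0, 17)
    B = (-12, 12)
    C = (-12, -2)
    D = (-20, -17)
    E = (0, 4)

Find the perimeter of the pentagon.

|AB| = √((-12)² + (-5)²) = √169 = 13
|BC| = √((0)² + (-14)²) = √196 = 14
|CD| = √((-8)² + (-15)²) = √289 = 17
|DE| = √((20)² + (21)²) = √841 = 29
|EA| = √((0)² + (13)²) = √169 = 13
Perimeter = 13 + 14 + 17 + 29 + 13 = 86.

86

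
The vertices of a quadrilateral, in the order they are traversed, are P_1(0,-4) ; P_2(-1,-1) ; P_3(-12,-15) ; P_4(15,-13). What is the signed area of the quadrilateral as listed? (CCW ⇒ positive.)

160

Apply the shoelace formula: 2A = Σ (x_i·y_{i+1} − x_{i+1}·y_i), indices taken mod 4.
Σ = (-4) + (3) + (381) + (-60) = 320
Signed area = Σ/2 = 160 (positive ⇒ counter-clockwise traversal).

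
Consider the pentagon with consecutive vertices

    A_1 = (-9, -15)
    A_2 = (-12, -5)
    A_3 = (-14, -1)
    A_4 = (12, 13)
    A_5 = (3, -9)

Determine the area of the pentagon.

318

Apply the shoelace (surveyor's) formula: 2A = Σ (x_i·y_{i+1} − x_{i+1}·y_i), indices taken mod 5.
Σ = (-135) + (-58) + (-170) + (-147) + (-126) = -636
Area = |Σ|/2 = 318.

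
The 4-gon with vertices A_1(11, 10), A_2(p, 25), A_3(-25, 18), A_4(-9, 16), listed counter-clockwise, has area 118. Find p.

-20

The doubled signed area Σ (x_i y_{i+1} − x_{i+1} y_i) is linear in p.
With p=0 it equals 396; the coefficient of p is 8 (from the two edges through A_2).
So 8·p + 396 = 2·118 = 236 ⇒ p = -20.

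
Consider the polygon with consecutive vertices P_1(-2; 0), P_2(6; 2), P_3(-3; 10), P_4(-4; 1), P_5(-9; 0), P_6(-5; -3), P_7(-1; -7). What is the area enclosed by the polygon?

76.5

Apply Gauss's area formula: 2A = Σ (x_i·y_{i+1} − x_{i+1}·y_i), indices taken mod 7.
P_1→P_2: (-2)(2) − (6)(0) = -4
P_2→P_3: (6)(10) − (-3)(2) = 66
P_3→P_4: (-3)(1) − (-4)(10) = 37
P_4→P_5: (-4)(0) − (-9)(1) = 9
P_5→P_6: (-9)(-3) − (-5)(0) = 27
P_6→P_7: (-5)(-7) − (-1)(-3) = 32
P_7→P_1: (-1)(0) − (-2)(-7) = -14
Σ = 153
Area = |Σ|/2 = 76.5.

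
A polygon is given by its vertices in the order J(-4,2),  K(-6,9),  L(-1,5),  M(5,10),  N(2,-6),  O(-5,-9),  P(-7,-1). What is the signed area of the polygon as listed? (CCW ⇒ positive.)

-127

Cross-terms: -24, -21, -35, -50, -48, -58, -18  ⇒  Σ = -254
Signed area = Σ/2 = -127 (negative ⇒ clockwise traversal).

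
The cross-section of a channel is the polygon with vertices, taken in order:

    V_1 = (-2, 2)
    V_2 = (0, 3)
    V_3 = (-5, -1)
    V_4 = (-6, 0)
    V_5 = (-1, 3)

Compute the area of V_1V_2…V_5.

5.5

Apply Gauss's area formula: 2A = Σ (x_i·y_{i+1} − x_{i+1}·y_i), indices taken mod 5.
V_1→V_2: (-2)(3) − (0)(2) = -6
V_2→V_3: (0)(-1) − (-5)(3) = 15
V_3→V_4: (-5)(0) − (-6)(-1) = -6
V_4→V_5: (-6)(3) − (-1)(0) = -18
V_5→V_1: (-1)(2) − (-2)(3) = 4
Σ = -11
Area = |Σ|/2 = 5.5.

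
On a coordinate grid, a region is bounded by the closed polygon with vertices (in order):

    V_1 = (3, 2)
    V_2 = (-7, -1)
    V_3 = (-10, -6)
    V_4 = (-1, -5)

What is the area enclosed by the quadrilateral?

50

Cross-terms: 11, 32, 44, 13  ⇒  Σ = 100
Area = |Σ|/2 = 50.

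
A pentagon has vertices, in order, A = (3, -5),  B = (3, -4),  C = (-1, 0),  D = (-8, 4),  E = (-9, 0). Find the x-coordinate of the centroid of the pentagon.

-11/3

Apply the surveyor's formula. First the cross-terms c_i = x_i·y_{i+1} − x_{i+1}·y_i:
  3, -4, -4, 36, 45  ⇒  2A = 76, A = 38.
Then Σ (x_i + x_{i+1})·c_i = -836, so x̄ = -836 / (6·38) = -11/3.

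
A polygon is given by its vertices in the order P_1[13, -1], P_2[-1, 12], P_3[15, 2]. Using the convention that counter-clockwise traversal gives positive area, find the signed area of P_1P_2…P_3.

P_1→P_2: (13)(12) − (-1)(-1) = 155
P_2→P_3: (-1)(2) − (15)(12) = -182
P_3→P_1: (15)(-1) − (13)(2) = -41
Σ = -68
Signed area = Σ/2 = -34 (negative ⇒ clockwise traversal).

-34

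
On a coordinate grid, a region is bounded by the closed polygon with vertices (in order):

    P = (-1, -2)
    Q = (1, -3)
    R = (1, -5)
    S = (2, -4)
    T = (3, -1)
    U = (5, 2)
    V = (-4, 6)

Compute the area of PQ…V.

41

Apply the surveyor's formula: 2A = Σ (x_i·y_{i+1} − x_{i+1}·y_i), indices taken mod 7.
Σ = (5) + (-2) + (6) + (10) + (11) + (38) + (14) = 82
Area = |Σ|/2 = 41.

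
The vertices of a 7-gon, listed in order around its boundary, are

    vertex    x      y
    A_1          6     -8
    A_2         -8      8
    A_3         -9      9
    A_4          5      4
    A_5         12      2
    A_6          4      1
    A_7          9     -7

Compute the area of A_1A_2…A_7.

99

Cross-terms: -16, 0, -81, -38, 4, -37, -30  ⇒  Σ = -198
Area = |Σ|/2 = 99.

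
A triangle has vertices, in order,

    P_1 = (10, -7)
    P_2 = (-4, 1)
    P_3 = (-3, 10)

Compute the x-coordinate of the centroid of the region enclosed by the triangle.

1

Apply Gauss's area formula. First the cross-terms c_i = x_i·y_{i+1} − x_{i+1}·y_i:
  -18, -37, -79  ⇒  2A = -134, A = -67.
Then Σ (x_i + x_{i+1})·c_i = -402, so x̄ = -402 / (6·(-67)) = 1.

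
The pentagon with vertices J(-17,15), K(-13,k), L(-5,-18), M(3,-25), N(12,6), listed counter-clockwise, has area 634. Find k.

-5

The doubled signed area Σ (x_i y_{i+1} − x_{i+1} y_i) is linear in k.
With k=0 it equals 1208; the coefficient of k is -12 (from the two edges through K).
So -12·k + 1208 = 2·634 = 1268 ⇒ k = -5.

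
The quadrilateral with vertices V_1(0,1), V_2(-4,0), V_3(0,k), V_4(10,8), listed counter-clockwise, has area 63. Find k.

-8

Write out the shoelace sum; only the two edges meeting at V_3 involve k:
2·Area = [((-4)·k − 0·0) + (0·8 − 10·k)] + 14
       = -14·k + 14 = 126
⇒ k = -8.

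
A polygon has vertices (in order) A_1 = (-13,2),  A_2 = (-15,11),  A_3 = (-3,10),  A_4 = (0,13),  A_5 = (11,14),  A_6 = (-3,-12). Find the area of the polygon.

Apply the shoelace (surveyor's) formula: 2A = Σ (x_i·y_{i+1} − x_{i+1}·y_i), indices taken mod 6.
Cross-terms: -113, -117, -39, -143, -90, -162  ⇒  Σ = -664
Area = |Σ|/2 = 332.

332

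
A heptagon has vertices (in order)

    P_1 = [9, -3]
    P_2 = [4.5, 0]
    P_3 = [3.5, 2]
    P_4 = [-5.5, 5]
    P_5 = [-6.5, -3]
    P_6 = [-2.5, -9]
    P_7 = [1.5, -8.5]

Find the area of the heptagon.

128.875

Apply the shoelace formula: 2A = Σ (x_i·y_{i+1} − x_{i+1}·y_i), indices taken mod 7.
P_1→P_2: (9)(0) − (4.5)(-3) = 13.5
P_2→P_3: (4.5)(2) − (3.5)(0) = 9
P_3→P_4: (3.5)(5) − (-5.5)(2) = 28.5
P_4→P_5: (-5.5)(-3) − (-6.5)(5) = 49
P_5→P_6: (-6.5)(-9) − (-2.5)(-3) = 51
P_6→P_7: (-2.5)(-8.5) − (1.5)(-9) = 34.75
P_7→P_1: (1.5)(-3) − (9)(-8.5) = 72
Σ = 257.75
Area = |Σ|/2 = 128.875.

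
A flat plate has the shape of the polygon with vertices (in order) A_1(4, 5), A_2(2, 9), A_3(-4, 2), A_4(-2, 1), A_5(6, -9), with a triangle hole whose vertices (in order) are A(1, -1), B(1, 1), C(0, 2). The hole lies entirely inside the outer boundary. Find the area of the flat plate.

71

Outer boundary:
Apply Gauss's area formula: 2A = Σ (x_i·y_{i+1} − x_{i+1}·y_i), indices taken mod 5.
A_1→A_2: (4)(9) − (2)(5) = 26
A_2→A_3: (2)(2) − (-4)(9) = 40
A_3→A_4: (-4)(1) − (-2)(2) = 0
A_4→A_5: (-2)(-9) − (6)(1) = 12
A_5→A_1: (6)(5) − (4)(-9) = 66
Σ = 144
Area = |Σ|/2 = 72.
Hole:
Cross-terms: 2, 2, -2  ⇒  Σ = 2
Area = |Σ|/2 = 1.
Net area = 72 − 1 = 71.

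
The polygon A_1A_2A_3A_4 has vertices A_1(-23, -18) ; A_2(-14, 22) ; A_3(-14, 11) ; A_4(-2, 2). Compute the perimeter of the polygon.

|A_1A_2| = √((9)² + (40)²) = √1681 = 41
|A_2A_3| = √((0)² + (-11)²) = √121 = 11
|A_3A_4| = √((12)² + (-9)²) = √225 = 15
|A_4A_1| = √((-21)² + (-20)²) = √841 = 29
Perimeter = 41 + 11 + 15 + 29 = 96.

96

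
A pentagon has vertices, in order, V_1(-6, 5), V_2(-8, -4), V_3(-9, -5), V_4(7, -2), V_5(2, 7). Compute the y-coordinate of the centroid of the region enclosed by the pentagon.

91/113

Apply the shoelace (surveyor's) formula. First the cross-terms c_i = x_i·y_{i+1} − x_{i+1}·y_i:
  64, 4, 53, 53, 52  ⇒  2A = 226, A = 113.
Then Σ (y_i + y_{i+1})·c_i = 546, so ȳ = 546 / (6·113) = 91/113.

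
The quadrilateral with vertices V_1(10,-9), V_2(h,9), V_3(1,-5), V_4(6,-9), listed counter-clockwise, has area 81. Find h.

6

Write out the shoelace sum; only the two edges meeting at V_2 involve h:
2·Area = [(10·9 − h·(-9)) + (h·(-5) − 1·9)] + 57
       = 4·h + 138 = 162
⇒ h = 6.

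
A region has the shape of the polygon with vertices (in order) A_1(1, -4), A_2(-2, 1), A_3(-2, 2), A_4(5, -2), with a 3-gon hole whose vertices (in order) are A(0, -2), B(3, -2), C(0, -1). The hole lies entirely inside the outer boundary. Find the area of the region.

15

Outer boundary:
Σ = (-7) + (-2) + (-6) + (-18) = -33
Area = |Σ|/2 = 16.5.
Hole:
Apply the surveyor's formula: 2A = Σ (x_i·y_{i+1} − x_{i+1}·y_i), indices taken mod 3.
Σ = (6) + (-3) + (0) = 3
Area = |Σ|/2 = 1.5.
Net area = 16.5 − 1.5 = 15.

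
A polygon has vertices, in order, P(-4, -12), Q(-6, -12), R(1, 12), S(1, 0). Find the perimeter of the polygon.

|PQ| = √((-2)² + (0)²) = √4 = 2
|QR| = √((7)² + (24)²) = √625 = 25
|RS| = √((0)² + (-12)²) = √144 = 12
|SP| = √((-5)² + (-12)²) = √169 = 13
Perimeter = 2 + 25 + 12 + 13 = 52.

52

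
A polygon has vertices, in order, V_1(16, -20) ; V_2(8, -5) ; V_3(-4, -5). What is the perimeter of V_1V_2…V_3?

|V_1V_2| = √((-8)² + (15)²) = √289 = 17
|V_2V_3| = √((-12)² + (0)²) = √144 = 12
|V_3V_1| = √((20)² + (-15)²) = √625 = 25
Perimeter = 17 + 12 + 25 = 54.

54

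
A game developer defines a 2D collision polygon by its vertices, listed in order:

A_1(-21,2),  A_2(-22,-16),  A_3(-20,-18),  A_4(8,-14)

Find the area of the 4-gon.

301

Σ = (380) + (76) + (424) + (-278) = 602
Area = |Σ|/2 = 301.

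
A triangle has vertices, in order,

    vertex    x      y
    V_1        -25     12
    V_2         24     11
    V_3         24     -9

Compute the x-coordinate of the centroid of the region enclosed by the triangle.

23/3

Apply the surveyor's formula. First the cross-terms c_i = x_i·y_{i+1} − x_{i+1}·y_i:
  -563, -480, 63  ⇒  2A = -980, A = -490.
Then Σ (x_i + x_{i+1})·c_i = -22540, so x̄ = -22540 / (6·(-490)) = 23/3.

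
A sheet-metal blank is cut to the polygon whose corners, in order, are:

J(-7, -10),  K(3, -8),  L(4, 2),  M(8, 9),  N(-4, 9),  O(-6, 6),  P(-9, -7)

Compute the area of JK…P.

209.5

Cross-terms: 86, 38, 20, 108, 30, 96, 41  ⇒  Σ = 419
Area = |Σ|/2 = 209.5.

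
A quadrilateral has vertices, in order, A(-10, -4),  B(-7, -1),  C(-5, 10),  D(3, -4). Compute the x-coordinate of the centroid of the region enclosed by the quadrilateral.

-106/31

Apply Gauss's area formula. First the cross-terms c_i = x_i·y_{i+1} − x_{i+1}·y_i:
  -18, -75, -10, -52  ⇒  2A = -155, A = -77.5.
Then Σ (x_i + x_{i+1})·c_i = 1590, so x̄ = 1590 / (6·(-77.5)) = -106/31.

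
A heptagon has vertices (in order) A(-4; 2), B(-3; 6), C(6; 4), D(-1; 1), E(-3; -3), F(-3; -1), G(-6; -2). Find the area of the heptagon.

Apply Gauss's area formula: 2A = Σ (x_i·y_{i+1} − x_{i+1}·y_i), indices taken mod 7.
Σ = (-18) + (-48) + (10) + (6) + (-6) + (0) + (-20) = -76
Area = |Σ|/2 = 38.

38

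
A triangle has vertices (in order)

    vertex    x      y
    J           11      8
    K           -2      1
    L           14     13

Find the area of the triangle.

22

Cross-terms: 27, -40, -31  ⇒  Σ = -44
Area = |Σ|/2 = 22.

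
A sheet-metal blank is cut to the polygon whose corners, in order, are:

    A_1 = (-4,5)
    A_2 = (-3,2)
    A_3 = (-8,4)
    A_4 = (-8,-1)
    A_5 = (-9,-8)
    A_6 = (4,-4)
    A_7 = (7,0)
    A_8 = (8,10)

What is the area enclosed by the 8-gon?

176

Apply Gauss's area formula: 2A = Σ (x_i·y_{i+1} − x_{i+1}·y_i), indices taken mod 8.
Σ = (7) + (4) + (40) + (55) + (68) + (28) + (70) + (80) = 352
Area = |Σ|/2 = 176.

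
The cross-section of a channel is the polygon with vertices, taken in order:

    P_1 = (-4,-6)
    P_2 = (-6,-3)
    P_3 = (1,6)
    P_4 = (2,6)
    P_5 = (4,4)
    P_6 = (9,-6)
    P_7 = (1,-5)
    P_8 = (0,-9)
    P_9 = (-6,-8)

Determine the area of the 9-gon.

118.5

Apply the surveyor's formula: 2A = Σ (x_i·y_{i+1} − x_{i+1}·y_i), indices taken mod 9.
Σ = (-24) + (-33) + (-6) + (-16) + (-60) + (-39) + (-9) + (-54) + (4) = -237
Area = |Σ|/2 = 118.5.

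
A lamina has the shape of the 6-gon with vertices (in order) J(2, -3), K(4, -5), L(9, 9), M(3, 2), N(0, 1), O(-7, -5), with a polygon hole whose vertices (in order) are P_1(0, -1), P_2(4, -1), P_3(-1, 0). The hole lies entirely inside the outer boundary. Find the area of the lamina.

55.5

Outer boundary:
Apply the shoelace (surveyor's) formula: 2A = Σ (x_i·y_{i+1} − x_{i+1}·y_i), indices taken mod 6.
Σ = (2) + (81) + (-9) + (3) + (7) + (31) = 115
Area = |Σ|/2 = 57.5.
Hole:
Σ = (4) + (-1) + (1) = 4
Area = |Σ|/2 = 2.
Net area = 57.5 − 2 = 55.5.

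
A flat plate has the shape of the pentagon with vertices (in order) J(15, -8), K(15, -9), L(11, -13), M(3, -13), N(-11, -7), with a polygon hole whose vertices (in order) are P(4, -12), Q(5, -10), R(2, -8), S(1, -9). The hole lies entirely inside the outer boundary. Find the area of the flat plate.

86

Outer boundary:
Apply the surveyor's formula: 2A = Σ (x_i·y_{i+1} − x_{i+1}·y_i), indices taken mod 5.
Cross-terms: -15, -96, -104, -164, 193  ⇒  Σ = -186
Area = |Σ|/2 = 93.
Hole:
Apply Gauss's area formula: 2A = Σ (x_i·y_{i+1} − x_{i+1}·y_i), indices taken mod 4.
Σ = (20) + (-20) + (-10) + (24) = 14
Area = |Σ|/2 = 7.
Net area = 93 − 7 = 86.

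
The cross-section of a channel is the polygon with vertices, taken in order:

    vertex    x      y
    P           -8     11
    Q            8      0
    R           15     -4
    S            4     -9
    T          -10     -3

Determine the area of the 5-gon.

Apply Gauss's area formula: 2A = Σ (x_i·y_{i+1} − x_{i+1}·y_i), indices taken mod 5.
Cross-terms: -88, -32, -119, -102, -134  ⇒  Σ = -475
Area = |Σ|/2 = 237.5.

237.5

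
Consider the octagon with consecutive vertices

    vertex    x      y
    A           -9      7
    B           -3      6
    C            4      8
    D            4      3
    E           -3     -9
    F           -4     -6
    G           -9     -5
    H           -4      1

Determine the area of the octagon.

114

Apply the shoelace (surveyor's) formula: 2A = Σ (x_i·y_{i+1} − x_{i+1}·y_i), indices taken mod 8.
Σ = (-33) + (-48) + (-20) + (-27) + (-18) + (-34) + (-29) + (-19) = -228
Area = |Σ|/2 = 114.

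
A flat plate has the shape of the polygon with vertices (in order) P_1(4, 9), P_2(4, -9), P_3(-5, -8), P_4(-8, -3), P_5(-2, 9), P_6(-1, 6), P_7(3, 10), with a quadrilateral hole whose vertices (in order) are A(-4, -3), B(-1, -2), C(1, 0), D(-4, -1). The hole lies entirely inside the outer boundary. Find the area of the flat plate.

Outer boundary:
Apply the shoelace (surveyor's) formula: 2A = Σ (x_i·y_{i+1} − x_{i+1}·y_i), indices taken mod 7.
P_1→P_2: (4)(-9) − (4)(9) = -72
P_2→P_3: (4)(-8) − (-5)(-9) = -77
P_3→P_4: (-5)(-3) − (-8)(-8) = -49
P_4→P_5: (-8)(9) − (-2)(-3) = -78
P_5→P_6: (-2)(6) − (-1)(9) = -3
P_6→P_7: (-1)(10) − (3)(6) = -28
P_7→P_1: (3)(9) − (4)(10) = -13
Σ = -320
Area = |Σ|/2 = 160.
Hole:
Σ = (5) + (2) + (-1) + (8) = 14
Area = |Σ|/2 = 7.
Net area = 160 − 7 = 153.

153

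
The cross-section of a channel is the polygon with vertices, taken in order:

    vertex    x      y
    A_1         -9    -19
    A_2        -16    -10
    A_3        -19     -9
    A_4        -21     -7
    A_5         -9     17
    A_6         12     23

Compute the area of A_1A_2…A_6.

584

Apply the shoelace formula: 2A = Σ (x_i·y_{i+1} − x_{i+1}·y_i), indices taken mod 6.
Σ = (-214) + (-46) + (-56) + (-420) + (-411) + (-21) = -1168
Area = |Σ|/2 = 584.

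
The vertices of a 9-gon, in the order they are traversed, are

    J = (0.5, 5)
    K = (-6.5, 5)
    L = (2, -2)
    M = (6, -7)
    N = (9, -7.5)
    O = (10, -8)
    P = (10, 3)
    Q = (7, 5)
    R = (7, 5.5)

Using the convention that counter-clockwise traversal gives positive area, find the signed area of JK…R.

Σ = (35) + (3) + (-2) + (18) + (3) + (110) + (29) + (3.5) + (32.25) = 231.75
Signed area = Σ/2 = 115.875 (positive ⇒ counter-clockwise traversal).

115.875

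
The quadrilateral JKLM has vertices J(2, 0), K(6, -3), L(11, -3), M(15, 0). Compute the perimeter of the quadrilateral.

|JK| = √((4)² + (-3)²) = √25 = 5
|KL| = √((5)² + (0)²) = √25 = 5
|LM| = √((4)² + (3)²) = √25 = 5
|MJ| = √((-13)² + (0)²) = √169 = 13
Perimeter = 5 + 5 + 5 + 13 = 28.

28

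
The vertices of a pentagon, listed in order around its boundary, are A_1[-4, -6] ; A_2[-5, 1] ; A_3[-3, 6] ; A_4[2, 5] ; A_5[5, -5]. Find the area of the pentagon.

A_1→A_2: (-4)(1) − (-5)(-6) = -34
A_2→A_3: (-5)(6) − (-3)(1) = -27
A_3→A_4: (-3)(5) − (2)(6) = -27
A_4→A_5: (2)(-5) − (5)(5) = -35
A_5→A_1: (5)(-6) − (-4)(-5) = -50
Σ = -173
Area = |Σ|/2 = 86.5.

86.5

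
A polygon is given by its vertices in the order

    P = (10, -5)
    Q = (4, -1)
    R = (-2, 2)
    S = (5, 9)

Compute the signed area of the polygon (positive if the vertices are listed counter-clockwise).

Cross-terms: 10, 6, -28, -115  ⇒  Σ = -127
Signed area = Σ/2 = -63.5 (negative ⇒ clockwise traversal).

-63.5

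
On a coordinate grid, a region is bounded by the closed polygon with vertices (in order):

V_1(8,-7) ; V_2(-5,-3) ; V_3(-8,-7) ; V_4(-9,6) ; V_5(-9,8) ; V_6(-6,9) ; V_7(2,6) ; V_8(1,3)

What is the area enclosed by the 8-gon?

147.5

Σ = (-59) + (11) + (-111) + (-18) + (-33) + (-54) + (0) + (-31) = -295
Area = |Σ|/2 = 147.5.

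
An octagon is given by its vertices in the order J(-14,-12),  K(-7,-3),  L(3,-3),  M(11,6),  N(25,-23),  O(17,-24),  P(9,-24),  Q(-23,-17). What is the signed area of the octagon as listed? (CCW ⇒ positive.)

Apply Gauss's area formula: 2A = Σ (x_i·y_{i+1} − x_{i+1}·y_i), indices taken mod 8.
Σ = (-42) + (30) + (51) + (-403) + (-209) + (-192) + (-705) + (38) = -1432
Signed area = Σ/2 = -716 (negative ⇒ clockwise traversal).

-716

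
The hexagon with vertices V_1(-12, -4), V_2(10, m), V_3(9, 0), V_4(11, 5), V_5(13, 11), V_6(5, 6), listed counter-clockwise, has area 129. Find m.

Write out the shoelace sum; only the two edges meeting at V_2 involve m:
2·Area = [((-12)·m − 10·(-4)) + (10·0 − 9·m)] + 176
       = -21·m + 216 = 258
⇒ m = -2.

-2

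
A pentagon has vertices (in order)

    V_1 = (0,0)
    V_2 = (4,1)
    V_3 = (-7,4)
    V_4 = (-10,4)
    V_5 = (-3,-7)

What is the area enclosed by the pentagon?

Apply the surveyor's formula: 2A = Σ (x_i·y_{i+1} − x_{i+1}·y_i), indices taken mod 5.
Σ = (0) + (23) + (12) + (82) + (0) = 117
Area = |Σ|/2 = 58.5.

58.5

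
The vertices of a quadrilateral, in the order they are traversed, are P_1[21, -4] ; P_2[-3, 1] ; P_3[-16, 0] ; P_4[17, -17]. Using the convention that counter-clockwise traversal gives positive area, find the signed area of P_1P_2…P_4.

Apply Gauss's area formula: 2A = Σ (x_i·y_{i+1} − x_{i+1}·y_i), indices taken mod 4.
P_1→P_2: (21)(1) − (-3)(-4) = 9
P_2→P_3: (-3)(0) − (-16)(1) = 16
P_3→P_4: (-16)(-17) − (17)(0) = 272
P_4→P_1: (17)(-4) − (21)(-17) = 289
Σ = 586
Signed area = Σ/2 = 293 (positive ⇒ counter-clockwise traversal).

293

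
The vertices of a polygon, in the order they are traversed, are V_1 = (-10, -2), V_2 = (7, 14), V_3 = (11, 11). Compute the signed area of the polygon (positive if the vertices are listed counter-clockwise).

-57.5

Apply the shoelace (surveyor's) formula: 2A = Σ (x_i·y_{i+1} − x_{i+1}·y_i), indices taken mod 3.
Σ = (-126) + (-77) + (88) = -115
Signed area = Σ/2 = -57.5 (negative ⇒ clockwise traversal).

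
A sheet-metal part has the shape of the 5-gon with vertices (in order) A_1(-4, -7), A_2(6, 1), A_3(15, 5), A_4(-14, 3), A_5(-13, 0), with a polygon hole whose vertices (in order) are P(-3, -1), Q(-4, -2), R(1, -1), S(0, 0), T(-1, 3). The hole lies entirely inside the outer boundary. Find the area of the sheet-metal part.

Outer boundary:
Cross-terms: 38, 15, 115, 39, 91  ⇒  Σ = 298
Area = |Σ|/2 = 149.
Hole:
Apply the shoelace (surveyor's) formula: 2A = Σ (x_i·y_{i+1} − x_{i+1}·y_i), indices taken mod 5.
P→Q: (-3)(-2) − (-4)(-1) = 2
Q→R: (-4)(-1) − (1)(-2) = 6
R→S: (1)(0) − (0)(-1) = 0
S→T: (0)(3) − (-1)(0) = 0
T→P: (-1)(-1) − (-3)(3) = 10
Σ = 18
Area = |Σ|/2 = 9.
Net area = 149 − 9 = 140.

140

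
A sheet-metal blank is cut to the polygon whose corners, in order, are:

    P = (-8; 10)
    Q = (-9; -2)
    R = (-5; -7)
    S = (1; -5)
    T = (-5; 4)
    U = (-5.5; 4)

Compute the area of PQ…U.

74.5

Σ = (106) + (53) + (32) + (-21) + (2) + (-23) = 149
Area = |Σ|/2 = 74.5.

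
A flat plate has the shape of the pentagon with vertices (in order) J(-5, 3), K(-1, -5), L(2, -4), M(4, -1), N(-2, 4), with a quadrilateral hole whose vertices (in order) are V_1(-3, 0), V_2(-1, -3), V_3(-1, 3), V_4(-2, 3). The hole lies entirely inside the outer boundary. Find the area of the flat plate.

34.5

Outer boundary:
Apply Gauss's area formula: 2A = Σ (x_i·y_{i+1} − x_{i+1}·y_i), indices taken mod 5.
Cross-terms: 28, 14, 14, 14, 14  ⇒  Σ = 84
Area = |Σ|/2 = 42.
Hole:
Σ = (9) + (-6) + (3) + (9) = 15
Area = |Σ|/2 = 7.5.
Net area = 42 − 7.5 = 34.5.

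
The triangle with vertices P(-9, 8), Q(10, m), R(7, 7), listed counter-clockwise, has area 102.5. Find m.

The doubled signed area Σ (x_i y_{i+1} − x_{i+1} y_i) is linear in m.
With m=0 it equals 109; the coefficient of m is -16 (from the two edges through Q).
So -16·m + 109 = 2·102.5 = 205 ⇒ m = -6.

-6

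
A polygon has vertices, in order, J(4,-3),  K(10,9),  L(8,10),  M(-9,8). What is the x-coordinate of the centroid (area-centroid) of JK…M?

Apply the shoelace (surveyor's) formula. First the cross-terms c_i = x_i·y_{i+1} − x_{i+1}·y_i:
  66, 28, 154, -5  ⇒  2A = 243, A = 121.5.
Then Σ (x_i + x_{i+1})·c_i = 1299, so x̄ = 1299 / (6·121.5) = 433/243.

433/243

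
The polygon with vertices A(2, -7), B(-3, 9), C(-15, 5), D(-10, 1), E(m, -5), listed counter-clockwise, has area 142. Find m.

Write out the shoelace sum; only the two edges meeting at E involve m:
2·Area = [((-10)·(-5) − m·1) + (m·(-7) − 2·(-5))] + 152
       = -8·m + 212 = 284
⇒ m = -9.

-9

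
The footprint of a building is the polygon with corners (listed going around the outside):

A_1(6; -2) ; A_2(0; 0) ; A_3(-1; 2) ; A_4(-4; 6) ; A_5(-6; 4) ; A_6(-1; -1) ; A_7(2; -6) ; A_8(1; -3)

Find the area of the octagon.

Apply the shoelace formula: 2A = Σ (x_i·y_{i+1} − x_{i+1}·y_i), indices taken mod 8.
Σ = (0) + (0) + (2) + (20) + (10) + (8) + (0) + (16) = 56
Area = |Σ|/2 = 28.

28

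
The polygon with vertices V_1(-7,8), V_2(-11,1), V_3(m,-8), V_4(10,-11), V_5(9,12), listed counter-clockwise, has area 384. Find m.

The doubled signed area Σ (x_i y_{i+1} − x_{i+1} y_i) is linear in m.
With m=0 it equals 624; the coefficient of m is -12 (from the two edges through V_3).
So -12·m + 624 = 2·384 = 768 ⇒ m = -12.

-12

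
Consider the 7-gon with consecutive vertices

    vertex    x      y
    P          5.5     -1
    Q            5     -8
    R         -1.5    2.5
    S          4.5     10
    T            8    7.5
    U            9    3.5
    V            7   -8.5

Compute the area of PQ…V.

105.875

Cross-terms: -39, 0.5, -26.25, -46.25, -39.5, -101, 39.75  ⇒  Σ = -211.75
Area = |Σ|/2 = 105.875.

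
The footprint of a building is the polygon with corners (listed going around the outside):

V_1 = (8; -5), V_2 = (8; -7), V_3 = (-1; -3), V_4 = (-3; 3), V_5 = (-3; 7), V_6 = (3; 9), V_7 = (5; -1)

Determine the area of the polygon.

92

V_1→V_2: (8)(-7) − (8)(-5) = -16
V_2→V_3: (8)(-3) − (-1)(-7) = -31
V_3→V_4: (-1)(3) − (-3)(-3) = -12
V_4→V_5: (-3)(7) − (-3)(3) = -12
V_5→V_6: (-3)(9) − (3)(7) = -48
V_6→V_7: (3)(-1) − (5)(9) = -48
V_7→V_1: (5)(-5) − (8)(-1) = -17
Σ = -184
Area = |Σ|/2 = 92.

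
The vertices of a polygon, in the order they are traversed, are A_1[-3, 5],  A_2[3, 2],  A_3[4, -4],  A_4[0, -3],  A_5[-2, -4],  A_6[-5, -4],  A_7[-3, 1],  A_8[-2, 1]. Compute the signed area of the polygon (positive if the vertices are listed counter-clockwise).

Σ = (-21) + (-20) + (-12) + (-6) + (-12) + (-17) + (-1) + (-7) = -96
Signed area = Σ/2 = -48 (negative ⇒ clockwise traversal).

-48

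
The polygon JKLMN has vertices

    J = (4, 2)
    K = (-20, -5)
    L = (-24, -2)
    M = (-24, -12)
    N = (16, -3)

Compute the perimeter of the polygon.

94

|JK| = √((-24)² + (-7)²) = √625 = 25
|KL| = √((-4)² + (3)²) = √25 = 5
|LM| = √((0)² + (-10)²) = √100 = 10
|MN| = √((40)² + (9)²) = √1681 = 41
|NJ| = √((-12)² + (5)²) = √169 = 13
Perimeter = 25 + 5 + 10 + 41 + 13 = 94.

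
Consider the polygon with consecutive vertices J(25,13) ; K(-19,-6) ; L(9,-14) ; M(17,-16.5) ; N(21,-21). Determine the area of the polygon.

647

Apply Gauss's area formula: 2A = Σ (x_i·y_{i+1} − x_{i+1}·y_i), indices taken mod 5.
Cross-terms: 97, 320, 89.5, -10.5, 798  ⇒  Σ = 1294
Area = |Σ|/2 = 647.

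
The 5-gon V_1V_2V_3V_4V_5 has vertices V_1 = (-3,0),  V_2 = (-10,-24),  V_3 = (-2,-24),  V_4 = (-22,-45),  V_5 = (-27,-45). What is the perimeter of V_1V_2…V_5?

|V_1V_2| = √((-7)² + (-24)²) = √625 = 25
|V_2V_3| = √((8)² + (0)²) = √64 = 8
|V_3V_4| = √((-20)² + (-21)²) = √841 = 29
|V_4V_5| = √((-5)² + (0)²) = √25 = 5
|V_5V_1| = √((24)² + (45)²) = √2601 = 51
Perimeter = 25 + 8 + 29 + 5 + 51 = 118.

118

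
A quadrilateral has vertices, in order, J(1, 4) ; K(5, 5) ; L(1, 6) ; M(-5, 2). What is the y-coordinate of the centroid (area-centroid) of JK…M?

4.4

Apply the surveyor's formula. First the cross-terms c_i = x_i·y_{i+1} − x_{i+1}·y_i:
  -15, 25, 32, -22  ⇒  2A = 20, A = 10.
Then Σ (y_i + y_{i+1})·c_i = 264, so ȳ = 264 / (6·10) = 4.4.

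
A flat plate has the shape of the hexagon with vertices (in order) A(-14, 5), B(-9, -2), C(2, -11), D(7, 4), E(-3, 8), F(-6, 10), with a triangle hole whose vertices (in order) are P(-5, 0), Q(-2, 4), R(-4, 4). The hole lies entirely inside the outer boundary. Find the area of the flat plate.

Outer boundary:
Apply the shoelace (surveyor's) formula: 2A = Σ (x_i·y_{i+1} − x_{i+1}·y_i), indices taken mod 6.
A→B: (-14)(-2) − (-9)(5) = 73
B→C: (-9)(-11) − (2)(-2) = 103
C→D: (2)(4) − (7)(-11) = 85
D→E: (7)(8) − (-3)(4) = 68
E→F: (-3)(10) − (-6)(8) = 18
F→A: (-6)(5) − (-14)(10) = 110
Σ = 457
Area = |Σ|/2 = 228.5.
Hole:
Apply the shoelace (surveyor's) formula: 2A = Σ (x_i·y_{i+1} − x_{i+1}·y_i), indices taken mod 3.
Cross-terms: -20, 8, 20  ⇒  Σ = 8
Area = |Σ|/2 = 4.
Net area = 228.5 − 4 = 224.5.

224.5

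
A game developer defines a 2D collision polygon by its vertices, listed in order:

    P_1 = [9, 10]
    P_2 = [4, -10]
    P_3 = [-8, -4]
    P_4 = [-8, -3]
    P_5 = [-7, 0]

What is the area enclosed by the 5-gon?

162.5

Apply the surveyor's formula: 2A = Σ (x_i·y_{i+1} − x_{i+1}·y_i), indices taken mod 5.
Cross-terms: -130, -96, -8, -21, -70  ⇒  Σ = -325
Area = |Σ|/2 = 162.5.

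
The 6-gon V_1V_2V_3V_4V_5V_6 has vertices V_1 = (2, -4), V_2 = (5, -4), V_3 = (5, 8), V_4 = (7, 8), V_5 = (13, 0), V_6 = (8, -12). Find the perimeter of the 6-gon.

|V_1V_2| = √((3)² + (0)²) = √9 = 3
|V_2V_3| = √((0)² + (12)²) = √144 = 12
|V_3V_4| = √((2)² + (0)²) = √4 = 2
|V_4V_5| = √((6)² + (-8)²) = √100 = 10
|V_5V_6| = √((-5)² + (-12)²) = √169 = 13
|V_6V_1| = √((-6)² + (8)²) = √100 = 10
Perimeter = 3 + 12 + 2 + 10 + 13 + 10 = 50.

50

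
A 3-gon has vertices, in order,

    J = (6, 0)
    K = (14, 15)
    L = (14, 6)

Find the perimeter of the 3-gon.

|JK| = √((8)² + (15)²) = √289 = 17
|KL| = √((0)² + (-9)²) = √81 = 9
|LJ| = √((-8)² + (-6)²) = √100 = 10
Perimeter = 17 + 9 + 10 = 36.

36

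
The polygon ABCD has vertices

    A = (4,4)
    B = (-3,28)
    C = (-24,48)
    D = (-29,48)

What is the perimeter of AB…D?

114

|AB| = √((-7)² + (24)²) = √625 = 25
|BC| = √((-21)² + (20)²) = √841 = 29
|CD| = √((-5)² + (0)²) = √25 = 5
|DA| = √((33)² + (-44)²) = √3025 = 55
Perimeter = 25 + 29 + 5 + 55 = 114.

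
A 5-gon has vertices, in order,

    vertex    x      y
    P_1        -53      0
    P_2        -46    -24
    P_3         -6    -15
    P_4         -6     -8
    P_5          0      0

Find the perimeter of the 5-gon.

136

|P_1P_2| = √((7)² + (-24)²) = √625 = 25
|P_2P_3| = √((40)² + (9)²) = √1681 = 41
|P_3P_4| = √((0)² + (7)²) = √49 = 7
|P_4P_5| = √((6)² + (8)²) = √100 = 10
|P_5P_1| = √((-53)² + (0)²) = √2809 = 53
Perimeter = 25 + 41 + 7 + 10 + 53 = 136.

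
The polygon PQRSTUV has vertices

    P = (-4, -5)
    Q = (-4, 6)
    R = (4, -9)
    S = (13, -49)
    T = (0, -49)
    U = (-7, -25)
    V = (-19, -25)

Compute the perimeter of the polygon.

|PQ| = √((0)² + (11)²) = √121 = 11
|QR| = √((8)² + (-15)²) = √289 = 17
|RS| = √((9)² + (-40)²) = √1681 = 41
|ST| = √((-13)² + (0)²) = √169 = 13
|TU| = √((-7)² + (24)²) = √625 = 25
|UV| = √((-12)² + (0)²) = √144 = 12
|VP| = √((15)² + (20)²) = √625 = 25
Perimeter = 11 + 17 + 41 + 13 + 25 + 12 + 25 = 144.

144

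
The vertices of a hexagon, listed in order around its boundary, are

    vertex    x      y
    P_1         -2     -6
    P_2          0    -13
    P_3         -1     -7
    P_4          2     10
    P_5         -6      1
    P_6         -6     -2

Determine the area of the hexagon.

64.5

Σ = (26) + (-13) + (4) + (62) + (18) + (32) = 129
Area = |Σ|/2 = 64.5.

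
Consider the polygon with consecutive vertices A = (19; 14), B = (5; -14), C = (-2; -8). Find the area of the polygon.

Apply the shoelace formula: 2A = Σ (x_i·y_{i+1} − x_{i+1}·y_i), indices taken mod 3.
Cross-terms: -336, -68, 124  ⇒  Σ = -280
Area = |Σ|/2 = 140.

140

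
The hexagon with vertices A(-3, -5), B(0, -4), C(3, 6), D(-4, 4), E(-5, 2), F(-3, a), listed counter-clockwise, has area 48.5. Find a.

-2

The doubled signed area Σ (x_i y_{i+1} − x_{i+1} y_i) is linear in a.
With a=0 it equals 93; the coefficient of a is -2 (from the two edges through F).
So -2·a + 93 = 2·48.5 = 97 ⇒ a = -2.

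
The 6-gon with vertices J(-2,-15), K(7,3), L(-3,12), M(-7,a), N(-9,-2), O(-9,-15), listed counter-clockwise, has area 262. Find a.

2

The doubled signed area Σ (x_i y_{i+1} − x_{i+1} y_i) is linear in a.
With a=0 it equals 512; the coefficient of a is 6 (from the two edges through M).
So 6·a + 512 = 2·262 = 524 ⇒ a = 2.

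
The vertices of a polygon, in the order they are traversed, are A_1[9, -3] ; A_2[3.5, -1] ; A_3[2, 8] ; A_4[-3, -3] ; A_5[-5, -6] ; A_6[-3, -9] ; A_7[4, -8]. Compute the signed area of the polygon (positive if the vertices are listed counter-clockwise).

Apply Gauss's area formula: 2A = Σ (x_i·y_{i+1} − x_{i+1}·y_i), indices taken mod 7.
Cross-terms: 1.5, 30, 18, 3, 27, 60, 60  ⇒  Σ = 199.5
Signed area = Σ/2 = 99.75 (positive ⇒ counter-clockwise traversal).

99.75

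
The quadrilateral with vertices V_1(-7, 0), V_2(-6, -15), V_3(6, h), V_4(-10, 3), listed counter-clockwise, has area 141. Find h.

Write out the shoelace sum; only the two edges meeting at V_3 involve h:
2·Area = [((-6)·h − 6·(-15)) + (6·3 − (-10)·h)] + 126
       = 4·h + 234 = 282
⇒ h = 12.

12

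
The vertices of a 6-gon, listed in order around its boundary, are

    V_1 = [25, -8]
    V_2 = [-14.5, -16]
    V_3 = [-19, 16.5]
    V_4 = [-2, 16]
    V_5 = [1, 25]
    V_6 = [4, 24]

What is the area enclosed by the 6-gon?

Apply the shoelace (surveyor's) formula: 2A = Σ (x_i·y_{i+1} − x_{i+1}·y_i), indices taken mod 6.
Σ = (-516) + (-543.25) + (-271) + (-66) + (-76) + (-632) = -2104.25
Area = |Σ|/2 = 1052.125.

1052.125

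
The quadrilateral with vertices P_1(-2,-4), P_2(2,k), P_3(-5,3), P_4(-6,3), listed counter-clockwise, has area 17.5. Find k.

-4

The doubled signed area Σ (x_i y_{i+1} − x_{i+1} y_i) is linear in k.
With k=0 it equals 47; the coefficient of k is 3 (from the two edges through P_2).
So 3·k + 47 = 2·17.5 = 35 ⇒ k = -4.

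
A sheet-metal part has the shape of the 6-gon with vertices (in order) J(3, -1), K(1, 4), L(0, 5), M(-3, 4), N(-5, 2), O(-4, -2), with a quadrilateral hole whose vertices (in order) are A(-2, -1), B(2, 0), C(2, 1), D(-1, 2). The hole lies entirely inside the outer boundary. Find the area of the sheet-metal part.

30.5

Outer boundary:
Apply the shoelace formula: 2A = Σ (x_i·y_{i+1} − x_{i+1}·y_i), indices taken mod 6.
Σ = (13) + (5) + (15) + (14) + (18) + (10) = 75
Area = |Σ|/2 = 37.5.
Hole:
Apply the shoelace formula: 2A = Σ (x_i·y_{i+1} − x_{i+1}·y_i), indices taken mod 4.
Cross-terms: 2, 2, 5, 5  ⇒  Σ = 14
Area = |Σ|/2 = 7.
Net area = 37.5 − 7 = 30.5.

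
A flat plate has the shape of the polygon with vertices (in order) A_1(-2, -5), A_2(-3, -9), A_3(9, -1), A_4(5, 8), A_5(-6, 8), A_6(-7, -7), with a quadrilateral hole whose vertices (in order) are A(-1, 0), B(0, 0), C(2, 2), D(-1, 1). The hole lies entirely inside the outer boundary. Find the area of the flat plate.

183

Outer boundary:
Apply the surveyor's formula: 2A = Σ (x_i·y_{i+1} − x_{i+1}·y_i), indices taken mod 6.
Σ = (3) + (84) + (77) + (88) + (98) + (21) = 371
Area = |Σ|/2 = 185.5.
Hole:
Σ = (0) + (0) + (4) + (1) = 5
Area = |Σ|/2 = 2.5.
Net area = 185.5 − 2.5 = 183.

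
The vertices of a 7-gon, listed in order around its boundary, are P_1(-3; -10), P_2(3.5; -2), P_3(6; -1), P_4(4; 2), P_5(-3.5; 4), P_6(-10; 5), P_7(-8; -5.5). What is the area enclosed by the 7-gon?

134.75

Cross-terms: 41, 8.5, 16, 23, 22.5, 95, 63.5  ⇒  Σ = 269.5
Area = |Σ|/2 = 134.75.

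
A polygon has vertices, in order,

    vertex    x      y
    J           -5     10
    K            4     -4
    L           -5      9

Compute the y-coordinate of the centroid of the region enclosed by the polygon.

Apply the surveyor's formula. First the cross-terms c_i = x_i·y_{i+1} − x_{i+1}·y_i:
  -20, 16, -5  ⇒  2A = -9, A = -4.5.
Then Σ (y_i + y_{i+1})·c_i = -135, so ȳ = -135 / (6·(-4.5)) = 5.

5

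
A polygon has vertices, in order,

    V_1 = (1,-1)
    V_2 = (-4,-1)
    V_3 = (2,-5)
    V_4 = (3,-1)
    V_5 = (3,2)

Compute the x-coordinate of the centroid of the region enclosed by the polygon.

Apply Gauss's area formula. First the cross-terms c_i = x_i·y_{i+1} − x_{i+1}·y_i:
  -5, 22, 13, 9, -5  ⇒  2A = 34, A = 17.
Then Σ (x_i + x_{i+1})·c_i = 70, so x̄ = 70 / (6·17) = 35/51.

35/51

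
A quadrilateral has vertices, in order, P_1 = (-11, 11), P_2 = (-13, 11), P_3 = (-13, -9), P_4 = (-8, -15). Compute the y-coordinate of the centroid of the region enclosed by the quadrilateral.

-39/19

Apply the shoelace formula. First the cross-terms c_i = x_i·y_{i+1} − x_{i+1}·y_i:
  22, 260, 123, -253  ⇒  2A = 152, A = 76.
Then Σ (y_i + y_{i+1})·c_i = -936, so ȳ = -936 / (6·76) = -39/19.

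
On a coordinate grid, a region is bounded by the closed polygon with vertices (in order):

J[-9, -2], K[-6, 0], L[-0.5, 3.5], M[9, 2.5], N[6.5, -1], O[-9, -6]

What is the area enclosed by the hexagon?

Apply the shoelace (surveyor's) formula: 2A = Σ (x_i·y_{i+1} − x_{i+1}·y_i), indices taken mod 6.
J→K: (-9)(0) − (-6)(-2) = -12
K→L: (-6)(3.5) − (-0.5)(0) = -21
L→M: (-0.5)(2.5) − (9)(3.5) = -32.75
M→N: (9)(-1) − (6.5)(2.5) = -25.25
N→O: (6.5)(-6) − (-9)(-1) = -48
O→J: (-9)(-2) − (-9)(-6) = -36
Σ = -175
Area = |Σ|/2 = 87.5.

87.5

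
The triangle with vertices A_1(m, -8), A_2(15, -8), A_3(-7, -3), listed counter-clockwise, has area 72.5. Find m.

-14

The doubled signed area Σ (x_i y_{i+1} − x_{i+1} y_i) is linear in m.
With m=0 it equals 75; the coefficient of m is -5 (from the two edges through A_1).
So -5·m + 75 = 2·72.5 = 145 ⇒ m = -14.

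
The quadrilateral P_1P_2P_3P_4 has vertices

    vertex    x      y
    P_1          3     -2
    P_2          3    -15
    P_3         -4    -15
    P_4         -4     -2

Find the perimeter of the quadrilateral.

|P_1P_2| = √((0)² + (-13)²) = √169 = 13
|P_2P_3| = √((-7)² + (0)²) = √49 = 7
|P_3P_4| = √((0)² + (13)²) = √169 = 13
|P_4P_1| = √((7)² + (0)²) = √49 = 7
Perimeter = 13 + 7 + 13 + 7 = 40.

40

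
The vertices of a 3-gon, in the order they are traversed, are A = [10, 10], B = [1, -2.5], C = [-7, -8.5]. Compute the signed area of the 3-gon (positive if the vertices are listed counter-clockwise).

Apply Gauss's area formula: 2A = Σ (x_i·y_{i+1} − x_{i+1}·y_i), indices taken mod 3.
Σ = (-35) + (-26) + (15) = -46
Signed area = Σ/2 = -23 (negative ⇒ clockwise traversal).

-23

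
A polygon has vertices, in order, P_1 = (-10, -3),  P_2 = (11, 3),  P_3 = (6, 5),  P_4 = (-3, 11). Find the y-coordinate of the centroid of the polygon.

Apply Gauss's area formula. First the cross-terms c_i = x_i·y_{i+1} − x_{i+1}·y_i:
  3, 37, 81, 119  ⇒  2A = 240, A = 120.
Then Σ (y_i + y_{i+1})·c_i = 2544, so ȳ = 2544 / (6·120) = 53/15.

53/15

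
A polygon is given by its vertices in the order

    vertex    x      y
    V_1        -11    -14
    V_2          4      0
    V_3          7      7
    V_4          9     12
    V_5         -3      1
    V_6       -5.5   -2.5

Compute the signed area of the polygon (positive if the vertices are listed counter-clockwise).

V_1→V_2: (-11)(0) − (4)(-14) = 56
V_2→V_3: (4)(7) − (7)(0) = 28
V_3→V_4: (7)(12) − (9)(7) = 21
V_4→V_5: (9)(1) − (-3)(12) = 45
V_5→V_6: (-3)(-2.5) − (-5.5)(1) = 13
V_6→V_1: (-5.5)(-14) − (-11)(-2.5) = 49.5
Σ = 212.5
Signed area = Σ/2 = 106.25 (positive ⇒ counter-clockwise traversal).

106.25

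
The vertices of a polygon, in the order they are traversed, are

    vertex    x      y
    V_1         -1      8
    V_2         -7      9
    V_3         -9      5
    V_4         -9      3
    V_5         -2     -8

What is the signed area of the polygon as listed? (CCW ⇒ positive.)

Apply the surveyor's formula: 2A = Σ (x_i·y_{i+1} − x_{i+1}·y_i), indices taken mod 5.
V_1→V_2: (-1)(9) − (-7)(8) = 47
V_2→V_3: (-7)(5) − (-9)(9) = 46
V_3→V_4: (-9)(3) − (-9)(5) = 18
V_4→V_5: (-9)(-8) − (-2)(3) = 78
V_5→V_1: (-2)(8) − (-1)(-8) = -24
Σ = 165
Signed area = Σ/2 = 82.5 (positive ⇒ counter-clockwise traversal).

82.5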